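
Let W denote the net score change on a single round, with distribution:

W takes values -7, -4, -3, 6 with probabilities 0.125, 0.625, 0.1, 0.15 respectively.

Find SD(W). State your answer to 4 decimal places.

E[W] = (-7)(0.125) + (-4)(0.625) + (-3)(0.1) + (6)(0.15) = -2.775
E[W²] = (-7)²(0.125) + (-4)²(0.625) + (-3)²(0.1) + (6)²(0.15) = 22.425
Var(W) = E[W²] − (E[W])² = 22.425 − (-2.775)² = 14.724375
SD(W) = √14.724375 ≈ 3.8372

3.8372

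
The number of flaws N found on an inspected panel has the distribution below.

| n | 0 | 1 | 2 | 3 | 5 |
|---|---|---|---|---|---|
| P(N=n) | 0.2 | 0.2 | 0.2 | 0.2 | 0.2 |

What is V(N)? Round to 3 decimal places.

E[N] = (0)(0.2) + (1)(0.2) + (2)(0.2) + (3)(0.2) + (5)(0.2) = 2.2
E[N²] = (0)²(0.2) + (1)²(0.2) + (2)²(0.2) + (3)²(0.2) + (5)²(0.2) = 7.8
V(N) = E[N²] − (E[N])² = 7.8 − (2.2)² = 2.96

2.960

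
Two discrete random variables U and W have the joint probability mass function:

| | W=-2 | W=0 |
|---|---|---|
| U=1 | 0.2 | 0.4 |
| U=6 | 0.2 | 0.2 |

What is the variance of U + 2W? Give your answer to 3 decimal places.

8.240

E[U] = 3,  E[W] = -0.8,  E[UW] = -2.8
Var(U) = 15 − (3)² = 6;  Var(W) = 1.6 − (-0.8)² = 0.96
cov(U,W) = -2.8 − (3)(-0.8) = -0.4
Var(U + 2W) = (1)²·6 + (2)²·0.96 + 2·(1)·(2)·-0.4 = 8.24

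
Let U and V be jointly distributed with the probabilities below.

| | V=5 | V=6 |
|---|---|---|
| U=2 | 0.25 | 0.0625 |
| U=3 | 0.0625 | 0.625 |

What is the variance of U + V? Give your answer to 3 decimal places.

0.734

E[U] = 2.6875,  E[V] = 5.6875,  E[UV] = 15.4375
Var(U) = 7.4375 − (2.6875)² = 0.21484375;  Var(V) = 32.5625 − (5.6875)² = 0.21484375
Cov(U,V) = 15.4375 − (2.6875)(5.6875) = 0.15234375
Var(U + V) = (1)²·0.21484375 + (1)²·0.21484375 + 2·(1)·(1)·0.15234375 = 0.734375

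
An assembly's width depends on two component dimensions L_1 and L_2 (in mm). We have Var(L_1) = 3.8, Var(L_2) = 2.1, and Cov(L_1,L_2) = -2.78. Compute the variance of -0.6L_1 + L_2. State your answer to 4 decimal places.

Var(-0.6L_1 + L_2) = (-0.6)²·Var(L_1) + (1)²·Var(L_2) + 2·(-0.6)·(1)·Cov(L_1,L_2)
= 0.36·3.8 + 1·2.1 + -1.2·-2.78 = 6.804

6.8040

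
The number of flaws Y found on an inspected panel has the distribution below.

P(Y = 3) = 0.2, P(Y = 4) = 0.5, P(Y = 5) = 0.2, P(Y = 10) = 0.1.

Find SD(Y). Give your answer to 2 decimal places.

E[Y] = (3)(0.2) + (4)(0.5) + (5)(0.2) + (10)(0.1) = 4.6
E[Y²] = (3)²(0.2) + (4)²(0.5) + (5)²(0.2) + (10)²(0.1) = 24.8
Var(Y) = E[Y²] − (E[Y])² = 24.8 − (4.6)² = 3.64
SD(Y) = √3.64 ≈ 1.91

1.91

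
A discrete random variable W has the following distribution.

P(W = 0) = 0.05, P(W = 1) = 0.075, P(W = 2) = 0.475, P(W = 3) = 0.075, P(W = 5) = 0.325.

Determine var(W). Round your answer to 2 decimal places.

E[W] = (0)(0.05) + (1)(0.075) + (2)(0.475) + (3)(0.075) + (5)(0.325) = 2.875
E[W²] = (0)²(0.05) + (1)²(0.075) + (2)²(0.475) + (3)²(0.075) + (5)²(0.325) = 10.775
var(W) = E[W²] − (E[W])² = 10.775 − (2.875)² = 2.509375

2.51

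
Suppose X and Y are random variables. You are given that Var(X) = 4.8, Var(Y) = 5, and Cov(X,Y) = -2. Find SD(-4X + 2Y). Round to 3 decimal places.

11.349

Var(-4X + 2Y) = (-4)²·Var(X) + (2)²·Var(Y) + 2·(-4)·(2)·Cov(X,Y)
= 16·4.8 + 4·5 + -16·-2 = 128.8
SD(-4X + 2Y) = √128.8 ≈ 11.349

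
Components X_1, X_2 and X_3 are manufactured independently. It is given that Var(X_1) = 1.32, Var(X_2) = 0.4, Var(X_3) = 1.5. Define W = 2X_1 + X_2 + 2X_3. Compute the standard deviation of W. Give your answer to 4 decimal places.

By independence, Var(W) = (2)²Var(X_1) + (1)²Var(X_2) + (2)²Var(X_3)
= (2)²·1.32 + (1)²·0.4 + (2)²·1.5 = 11.68
sd(W) = √11.68 ≈ 3.4176

3.4176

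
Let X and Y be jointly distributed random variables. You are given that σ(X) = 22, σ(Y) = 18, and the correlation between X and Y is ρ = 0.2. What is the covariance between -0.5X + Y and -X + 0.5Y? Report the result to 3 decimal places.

V(X) = (22)² = 484;  V(Y) = (18)² = 324
Cov(X,Y) = ρ·σ(X)·σ(Y) = 0.2·22·18 = 79.2
Cov(-0.5X + Y, -X + 0.5Y) = (-0.5)(-1)V(X) + (1)(0.5)V(Y) + [(-0.5)(0.5) + (1)(-1)]Cov(X,Y)
= 0.5·484 + 0.5·324 + -1.25·79.2 = 305

305.000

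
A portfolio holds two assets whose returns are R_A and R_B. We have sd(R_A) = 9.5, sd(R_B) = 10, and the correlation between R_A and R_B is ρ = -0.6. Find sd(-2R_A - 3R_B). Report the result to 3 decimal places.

Var(R_A) = (9.5)² = 90.25;  Var(R_B) = (10)² = 100
Cov(R_A,R_B) = ρ·sd(R_A)·sd(R_B) = -0.6·9.5·10 = -57
Var(-2R_A - 3R_B) = (-2)²·Var(R_A) + (-3)²·Var(R_B) + 2·(-2)·(-3)·Cov(R_A,R_B)
= 4·90.25 + 9·100 + 12·-57 = 577
sd(-2R_A - 3R_B) = √577 ≈ 24.021

24.021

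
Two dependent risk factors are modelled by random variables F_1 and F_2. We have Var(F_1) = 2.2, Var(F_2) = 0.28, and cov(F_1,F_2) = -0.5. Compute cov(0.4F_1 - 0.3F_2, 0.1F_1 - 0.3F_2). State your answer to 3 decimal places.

cov(0.4F_1 - 0.3F_2, 0.1F_1 - 0.3F_2) = (0.4)(0.1)Var(F_1) + (-0.3)(-0.3)Var(F_2) + [(0.4)(-0.3) + (-0.3)(0.1)]cov(F_1,F_2)
= 0.04·2.2 + 0.09·0.28 + -0.15·-0.5 = 0.1882

0.188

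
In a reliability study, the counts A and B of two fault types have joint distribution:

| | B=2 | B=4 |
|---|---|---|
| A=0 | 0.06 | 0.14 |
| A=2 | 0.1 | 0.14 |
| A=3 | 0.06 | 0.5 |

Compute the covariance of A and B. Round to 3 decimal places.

0.190

E[A] = 2.16,  E[B] = 3.56
E[AB] = 7.88
Cov(A,B) = E[AB] − E[A]E[B] = 7.88 − (2.16)(3.56) = 0.1904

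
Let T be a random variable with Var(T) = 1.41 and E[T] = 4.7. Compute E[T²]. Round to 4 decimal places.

E[T²] = Var(T) + (E[T])² = 1.41 + (4.7)² = 23.5

23.5000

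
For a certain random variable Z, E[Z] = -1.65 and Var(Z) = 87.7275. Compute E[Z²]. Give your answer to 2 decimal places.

E[Z²] = Var(Z) + (E[Z])² = 87.7275 + (-1.65)² = 90.45

90.45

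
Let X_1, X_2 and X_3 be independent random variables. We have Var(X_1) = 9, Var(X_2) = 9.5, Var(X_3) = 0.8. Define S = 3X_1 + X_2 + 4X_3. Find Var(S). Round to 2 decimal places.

103.30

By independence, Var(S) = (3)²Var(X_1) + (1)²Var(X_2) + (4)²Var(X_3)
= (3)²·9 + (1)²·9.5 + (4)²·0.8 = 103.3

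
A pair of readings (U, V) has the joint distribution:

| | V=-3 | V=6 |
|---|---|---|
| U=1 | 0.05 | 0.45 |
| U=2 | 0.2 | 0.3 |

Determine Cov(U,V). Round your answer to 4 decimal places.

-0.6750

E[U] = 1.5,  E[V] = 3.75
E[UV] = 4.95
Cov(U,V) = E[UV] − E[U]E[V] = 4.95 − (1.5)(3.75) = -0.675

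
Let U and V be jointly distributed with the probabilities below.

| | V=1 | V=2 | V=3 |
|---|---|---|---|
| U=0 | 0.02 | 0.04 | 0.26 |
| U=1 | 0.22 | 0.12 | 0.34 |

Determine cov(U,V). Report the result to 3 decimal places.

E[U] = 0.68,  E[V] = 2.36
E[UV] = 1.48
cov(U,V) = E[UV] − E[U]E[V] = 1.48 − (0.68)(2.36) = -0.1248

-0.125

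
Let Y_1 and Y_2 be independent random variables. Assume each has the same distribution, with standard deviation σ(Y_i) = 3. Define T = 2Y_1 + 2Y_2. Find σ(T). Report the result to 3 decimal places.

8.485

V(Y_i) = (3)² = 9
By independence, V(T) = (2)²V(Y_1) + (2)²V(Y_2)
= (2)²·9 + (2)²·9 = 72
σ(T) = √72 ≈ 8.485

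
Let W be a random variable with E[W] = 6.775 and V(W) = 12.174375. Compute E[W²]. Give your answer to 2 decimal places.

58.08

E[W²] = V(W) + (E[W])² = 12.174375 + (6.775)² = 58.075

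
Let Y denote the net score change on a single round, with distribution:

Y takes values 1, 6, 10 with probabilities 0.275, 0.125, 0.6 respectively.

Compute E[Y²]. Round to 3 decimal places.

64.775

E[Y²] = (1)²(0.275) + (6)²(0.125) + (10)²(0.6) = 64.775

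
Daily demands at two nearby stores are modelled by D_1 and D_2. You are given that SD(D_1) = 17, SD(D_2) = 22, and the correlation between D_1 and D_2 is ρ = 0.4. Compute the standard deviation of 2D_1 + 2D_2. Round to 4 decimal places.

Var(D_1) = (17)² = 289;  Var(D_2) = (22)² = 484
cov(D_1,D_2) = ρ·SD(D_1)·SD(D_2) = 0.4·17·22 = 149.6
Var(2D_1 + 2D_2) = (2)²·Var(D_1) + (2)²·Var(D_2) + 2·(2)·(2)·cov(D_1,D_2)
= 4·289 + 4·484 + 8·149.6 = 4288.8
SD(2D_1 + 2D_2) = √4288.8 ≈ 65.4889

65.4889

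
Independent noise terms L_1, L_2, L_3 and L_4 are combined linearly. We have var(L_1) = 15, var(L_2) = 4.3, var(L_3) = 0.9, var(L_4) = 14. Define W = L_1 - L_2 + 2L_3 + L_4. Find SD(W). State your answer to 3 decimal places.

6.075

By independence, var(W) = (1)²var(L_1) + (-1)²var(L_2) + (2)²var(L_3) + (1)²var(L_4)
= (1)²·15 + (-1)²·4.3 + (2)²·0.9 + (1)²·14 = 36.9
SD(W) = √36.9 ≈ 6.075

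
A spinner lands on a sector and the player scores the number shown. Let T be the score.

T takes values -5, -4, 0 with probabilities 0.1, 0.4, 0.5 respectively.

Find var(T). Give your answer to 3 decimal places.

4.490

E[T] = (-5)(0.1) + (-4)(0.4) + (0)(0.5) = -2.1
E[T²] = (-5)²(0.1) + (-4)²(0.4) + (0)²(0.5) = 8.9
var(T) = E[T²] − (E[T])² = 8.9 − (-2.1)² = 4.49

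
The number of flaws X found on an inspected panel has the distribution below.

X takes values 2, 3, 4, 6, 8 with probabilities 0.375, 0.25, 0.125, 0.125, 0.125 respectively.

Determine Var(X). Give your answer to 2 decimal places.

4.19

E[X] = (2)(0.375) + (3)(0.25) + (4)(0.125) + (6)(0.125) + (8)(0.125) = 3.75
E[X²] = (2)²(0.375) + (3)²(0.25) + (4)²(0.125) + (6)²(0.125) + (8)²(0.125) = 18.25
Var(X) = E[X²] − (E[X])² = 18.25 − (3.75)² = 4.1875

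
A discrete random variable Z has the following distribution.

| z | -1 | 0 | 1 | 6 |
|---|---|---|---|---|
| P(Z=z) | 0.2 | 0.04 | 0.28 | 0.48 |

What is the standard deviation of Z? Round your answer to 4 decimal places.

E[Z] = (-1)(0.2) + (0)(0.04) + (1)(0.28) + (6)(0.48) = 2.96
E[Z²] = (-1)²(0.2) + (0)²(0.04) + (1)²(0.28) + (6)²(0.48) = 17.76
Var(Z) = E[Z²] − (E[Z])² = 17.76 − (2.96)² = 8.9984
SD(Z) = √8.9984 ≈ 2.9997

2.9997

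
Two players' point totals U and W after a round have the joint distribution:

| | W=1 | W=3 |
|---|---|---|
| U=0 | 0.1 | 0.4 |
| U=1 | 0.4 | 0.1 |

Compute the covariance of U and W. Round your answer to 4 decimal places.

E[U] = 0.5,  E[W] = 2
E[UW] = 0.7
Cov(U,W) = E[UW] − E[U]E[W] = 0.7 − (0.5)(2) = -0.3

-0.3000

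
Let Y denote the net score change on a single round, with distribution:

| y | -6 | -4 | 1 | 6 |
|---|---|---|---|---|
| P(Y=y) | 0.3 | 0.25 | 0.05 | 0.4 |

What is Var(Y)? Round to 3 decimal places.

29.128

E[Y] = (-6)(0.3) + (-4)(0.25) + (1)(0.05) + (6)(0.4) = -0.35
E[Y²] = (-6)²(0.3) + (-4)²(0.25) + (1)²(0.05) + (6)²(0.4) = 29.25
Var(Y) = E[Y²] − (E[Y])² = 29.25 − (-0.35)² = 29.1275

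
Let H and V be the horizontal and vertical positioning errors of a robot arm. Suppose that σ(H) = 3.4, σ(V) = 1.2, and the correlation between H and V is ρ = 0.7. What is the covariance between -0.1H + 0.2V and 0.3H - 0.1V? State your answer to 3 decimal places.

-0.176

Var(H) = (3.4)² = 11.56;  Var(V) = (1.2)² = 1.44
Cov(H,V) = ρ·σ(H)·σ(V) = 0.7·3.4·1.2 = 2.856
Cov(-0.1H + 0.2V, 0.3H - 0.1V) = (-0.1)(0.3)Var(H) + (0.2)(-0.1)Var(V) + [(-0.1)(-0.1) + (0.2)(0.3)]Cov(H,V)
= -0.03·11.56 + -0.02·1.44 + 0.07·2.856 = -0.17568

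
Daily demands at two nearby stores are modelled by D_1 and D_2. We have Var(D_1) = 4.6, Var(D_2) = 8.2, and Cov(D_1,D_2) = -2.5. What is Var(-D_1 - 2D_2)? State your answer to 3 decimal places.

27.400

Var(-D_1 - 2D_2) = (-1)²·Var(D_1) + (-2)²·Var(D_2) + 2·(-1)·(-2)·Cov(D_1,D_2)
= 1·4.6 + 4·8.2 + 4·-2.5 = 27.4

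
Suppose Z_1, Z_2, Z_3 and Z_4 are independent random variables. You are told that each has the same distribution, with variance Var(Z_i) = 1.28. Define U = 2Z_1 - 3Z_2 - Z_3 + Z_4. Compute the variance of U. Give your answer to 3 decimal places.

By independence, Var(U) = (2)²Var(Z_1) + (-3)²Var(Z_2) + (-1)²Var(Z_3) + (1)²Var(Z_4)
= (2)²·1.28 + (-3)²·1.28 + (-1)²·1.28 + (1)²·1.28 = 19.2

19.200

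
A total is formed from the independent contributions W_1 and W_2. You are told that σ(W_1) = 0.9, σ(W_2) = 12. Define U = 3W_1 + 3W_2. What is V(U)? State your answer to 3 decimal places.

V(W_1) = 0.81, V(W_2) = 144
By independence, V(U) = (3)²V(W_1) + (3)²V(W_2)
= (3)²·0.81 + (3)²·144 = 1303.29

1303.290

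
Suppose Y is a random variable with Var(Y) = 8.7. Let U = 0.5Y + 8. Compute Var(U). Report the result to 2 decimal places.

2.18

Var(0.5Y + 8) = (0.5)²·Var(Y) = 0.25·8.7 = 2.175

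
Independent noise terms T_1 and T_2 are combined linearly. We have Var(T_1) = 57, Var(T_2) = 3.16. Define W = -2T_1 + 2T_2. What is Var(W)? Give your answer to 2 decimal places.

By independence, Var(W) = (-2)²Var(T_1) + (2)²Var(T_2)
= (-2)²·57 + (2)²·3.16 = 240.64

240.64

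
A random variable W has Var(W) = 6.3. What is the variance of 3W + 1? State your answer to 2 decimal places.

Var(3W + 1) = (3)²·Var(W) = 9·6.3 = 56.7

56.70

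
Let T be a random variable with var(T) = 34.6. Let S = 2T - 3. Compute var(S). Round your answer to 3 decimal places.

var(2T - 3) = (2)²·var(T) = 4·34.6 = 138.4

138.400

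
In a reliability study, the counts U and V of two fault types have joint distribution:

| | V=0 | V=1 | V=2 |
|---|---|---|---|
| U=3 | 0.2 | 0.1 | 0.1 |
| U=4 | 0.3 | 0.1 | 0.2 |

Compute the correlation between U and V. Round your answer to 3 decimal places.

E[U] = 3.6,  E[V] = 0.8
E[UV] = 2.9
Cov(U,V) = E[UV] − E[U]E[V] = 2.9 − (3.6)(0.8) = 0.02
Var(U) = 0.24,  Var(V) = 0.76
ρ = 0.02 / √(0.24·0.76) ≈ 0.047

0.047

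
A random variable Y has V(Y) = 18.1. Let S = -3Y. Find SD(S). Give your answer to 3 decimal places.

12.763

V(-3Y) = (-3)²·18.1 = 162.9
SD(S) = √162.9 ≈ 12.763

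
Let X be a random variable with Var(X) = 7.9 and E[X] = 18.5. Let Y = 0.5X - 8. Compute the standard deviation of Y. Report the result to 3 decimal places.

Var(0.5X - 8) = (0.5)²·7.9 = 1.975
σ(Y) = √1.975 ≈ 1.405

1.405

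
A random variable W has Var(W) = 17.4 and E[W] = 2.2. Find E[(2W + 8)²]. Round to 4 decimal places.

E[2W + 8] = 2·2.2 + 8 = 12.4
Var(2W + 8) = (2)²·17.4 = 69.6
E[(2W + 8)²] = Var((2W + 8)) + (E[(2W + 8)])² = 69.6 + (12.4)² = 223.36

223.3600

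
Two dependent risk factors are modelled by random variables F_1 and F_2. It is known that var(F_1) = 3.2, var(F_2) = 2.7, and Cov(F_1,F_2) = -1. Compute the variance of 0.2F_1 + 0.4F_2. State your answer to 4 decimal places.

0.4000

var(0.2F_1 + 0.4F_2) = (0.2)²·var(F_1) + (0.4)²·var(F_2) + 2·(0.2)·(0.4)·Cov(F_1,F_2)
= 0.04·3.2 + 0.16·2.7 + 0.16·-1 = 0.4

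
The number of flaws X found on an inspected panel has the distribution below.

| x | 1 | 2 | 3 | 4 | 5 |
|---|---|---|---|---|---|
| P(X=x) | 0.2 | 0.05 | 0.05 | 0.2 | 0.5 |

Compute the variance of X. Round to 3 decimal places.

2.488

E[X] = (1)(0.2) + (2)(0.05) + (3)(0.05) + (4)(0.2) + (5)(0.5) = 3.75
E[X²] = (1)²(0.2) + (2)²(0.05) + (3)²(0.05) + (4)²(0.2) + (5)²(0.5) = 16.55
Var(X) = E[X²] − (E[X])² = 16.55 − (3.75)² = 2.4875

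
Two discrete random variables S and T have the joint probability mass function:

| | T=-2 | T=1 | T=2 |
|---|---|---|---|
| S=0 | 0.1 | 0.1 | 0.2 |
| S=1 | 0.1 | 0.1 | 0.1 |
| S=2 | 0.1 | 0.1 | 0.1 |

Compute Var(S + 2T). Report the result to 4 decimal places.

11.4900

E[S] = 0.9,  E[T] = 0.5,  E[ST] = 0.3
Var(S) = 1.5 − (0.9)² = 0.69;  Var(T) = 3.1 − (0.5)² = 2.85
Cov(S,T) = 0.3 − (0.9)(0.5) = -0.15
Var(S + 2T) = (1)²·0.69 + (2)²·2.85 + 2·(1)·(2)·-0.15 = 11.49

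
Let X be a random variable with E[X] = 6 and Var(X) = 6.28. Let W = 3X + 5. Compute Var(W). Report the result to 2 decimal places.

56.52

Var(3X + 5) = (3)²·Var(X) = 9·6.28 = 56.52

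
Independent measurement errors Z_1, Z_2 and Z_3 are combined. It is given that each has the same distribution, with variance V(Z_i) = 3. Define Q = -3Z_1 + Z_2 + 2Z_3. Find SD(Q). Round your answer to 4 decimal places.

By independence, V(Q) = (-3)²V(Z_1) + (1)²V(Z_2) + (2)²V(Z_3)
= (-3)²·3 + (1)²·3 + (2)²·3 = 42
SD(Q) = √42 ≈ 6.4807

6.4807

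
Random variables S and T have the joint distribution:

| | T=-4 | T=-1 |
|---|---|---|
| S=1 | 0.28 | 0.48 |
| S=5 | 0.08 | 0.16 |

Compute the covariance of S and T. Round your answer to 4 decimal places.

0.0768

E[S] = 1.96,  E[T] = -2.08
E[ST] = -4
Cov(S,T) = E[ST] − E[S]E[T] = -4 − (1.96)(-2.08) = 0.0768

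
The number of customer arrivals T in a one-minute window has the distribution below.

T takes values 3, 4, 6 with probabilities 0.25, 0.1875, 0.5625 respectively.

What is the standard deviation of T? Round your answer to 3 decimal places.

E[T] = (3)(0.25) + (4)(0.1875) + (6)(0.5625) = 4.875
E[T²] = (3)²(0.25) + (4)²(0.1875) + (6)²(0.5625) = 25.5
Var(T) = E[T²] − (E[T])² = 25.5 − (4.875)² = 1.734375
sd(T) = √1.734375 ≈ 1.317

1.317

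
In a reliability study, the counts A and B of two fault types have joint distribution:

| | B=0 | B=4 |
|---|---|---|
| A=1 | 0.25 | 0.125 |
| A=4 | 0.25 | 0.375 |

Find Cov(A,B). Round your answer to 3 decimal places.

E[A] = 2.875,  E[B] = 2
E[AB] = 6.5
Cov(A,B) = E[AB] − E[A]E[B] = 6.5 − (2.875)(2) = 0.75

0.750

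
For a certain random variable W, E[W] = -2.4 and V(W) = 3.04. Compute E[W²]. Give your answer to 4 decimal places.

8.8000

E[W²] = V(W) + (E[W])² = 3.04 + (-2.4)² = 8.8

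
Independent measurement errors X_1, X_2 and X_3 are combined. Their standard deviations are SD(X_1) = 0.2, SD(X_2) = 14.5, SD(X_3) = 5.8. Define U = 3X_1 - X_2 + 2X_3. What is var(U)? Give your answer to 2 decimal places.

345.17

var(X_1) = 0.04, var(X_2) = 210.25, var(X_3) = 33.64
By independence, var(U) = (3)²var(X_1) + (-1)²var(X_2) + (2)²var(X_3)
= (3)²·0.04 + (-1)²·210.25 + (2)²·33.64 = 345.17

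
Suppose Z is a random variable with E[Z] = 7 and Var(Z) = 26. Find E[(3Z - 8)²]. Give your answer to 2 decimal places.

E[3Z - 8] = 3·7 − 8 = 13
Var(3Z - 8) = (3)²·26 = 234
E[(3Z - 8)²] = Var((3Z - 8)) + (E[(3Z - 8)])² = 234 + (13)² = 403

403.00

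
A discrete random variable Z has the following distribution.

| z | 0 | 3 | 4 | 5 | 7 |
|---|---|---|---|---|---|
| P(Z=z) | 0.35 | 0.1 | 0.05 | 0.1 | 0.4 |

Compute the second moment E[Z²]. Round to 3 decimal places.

23.800

E[Z²] = (0)²(0.35) + (3)²(0.1) + (4)²(0.05) + (5)²(0.1) + (7)²(0.4) = 23.8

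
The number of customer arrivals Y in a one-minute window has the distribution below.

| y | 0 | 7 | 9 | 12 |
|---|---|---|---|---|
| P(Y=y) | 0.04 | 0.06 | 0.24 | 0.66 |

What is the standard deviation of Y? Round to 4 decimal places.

E[Y] = (0)(0.04) + (7)(0.06) + (9)(0.24) + (12)(0.66) = 10.5
E[Y²] = (0)²(0.04) + (7)²(0.06) + (9)²(0.24) + (12)²(0.66) = 117.42
V(Y) = E[Y²] − (E[Y])² = 117.42 − (10.5)² = 7.17
σ(Y) = √7.17 ≈ 2.6777

2.6777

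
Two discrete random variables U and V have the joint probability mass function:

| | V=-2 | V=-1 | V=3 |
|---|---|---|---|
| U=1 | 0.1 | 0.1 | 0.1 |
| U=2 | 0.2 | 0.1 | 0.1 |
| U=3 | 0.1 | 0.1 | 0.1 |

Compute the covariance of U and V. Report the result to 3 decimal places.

0.000

E[U] = 2,  E[V] = -0.2
E[UV] = -0.4
Cov(U,V) = E[UV] − E[U]E[V] = -0.4 − (2)(-0.2) = 0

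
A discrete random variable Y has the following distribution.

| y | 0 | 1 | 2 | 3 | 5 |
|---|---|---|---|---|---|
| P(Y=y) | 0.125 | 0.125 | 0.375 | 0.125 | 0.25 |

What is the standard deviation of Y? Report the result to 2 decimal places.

E[Y] = (0)(0.125) + (1)(0.125) + (2)(0.375) + (3)(0.125) + (5)(0.25) = 2.5
E[Y²] = (0)²(0.125) + (1)²(0.125) + (2)²(0.375) + (3)²(0.125) + (5)²(0.25) = 9
Var(Y) = E[Y²] − (E[Y])² = 9 − (2.5)² = 2.75
sd(Y) = √2.75 ≈ 1.66

1.66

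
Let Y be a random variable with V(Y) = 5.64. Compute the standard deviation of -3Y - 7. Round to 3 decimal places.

7.125

V(-3Y - 7) = (-3)²·5.64 = 50.76
sd(-3Y - 7) = √50.76 ≈ 7.125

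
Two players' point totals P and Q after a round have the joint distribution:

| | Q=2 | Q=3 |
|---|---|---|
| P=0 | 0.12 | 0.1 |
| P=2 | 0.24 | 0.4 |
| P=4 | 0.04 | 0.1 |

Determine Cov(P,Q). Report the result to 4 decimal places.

0.0960

E[P] = 1.84,  E[Q] = 2.6
E[PQ] = 4.88
Cov(P,Q) = E[PQ] − E[P]E[Q] = 4.88 − (1.84)(2.6) = 0.096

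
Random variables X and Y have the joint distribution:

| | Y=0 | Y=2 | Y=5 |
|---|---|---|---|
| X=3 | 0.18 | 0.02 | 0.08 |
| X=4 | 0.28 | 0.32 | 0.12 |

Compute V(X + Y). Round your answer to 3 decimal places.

E[X] = 3.72,  E[Y] = 1.68,  E[XY] = 6.28
V(X) = 14.04 − (3.72)² = 0.2016;  V(Y) = 6.36 − (1.68)² = 3.5376
cov(X,Y) = 6.28 − (3.72)(1.68) = 0.0304
V(X + Y) = (1)²·0.2016 + (1)²·3.5376 + 2·(1)·(1)·0.0304 = 3.8

3.800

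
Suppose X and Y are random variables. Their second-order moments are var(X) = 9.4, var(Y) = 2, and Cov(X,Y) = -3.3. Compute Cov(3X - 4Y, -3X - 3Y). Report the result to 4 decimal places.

Cov(3X - 4Y, -3X - 3Y) = (3)(-3)var(X) + (-4)(-3)var(Y) + [(3)(-3) + (-4)(-3)]Cov(X,Y)
= -9·9.4 + 12·2 + 3·-3.3 = -70.5

-70.5000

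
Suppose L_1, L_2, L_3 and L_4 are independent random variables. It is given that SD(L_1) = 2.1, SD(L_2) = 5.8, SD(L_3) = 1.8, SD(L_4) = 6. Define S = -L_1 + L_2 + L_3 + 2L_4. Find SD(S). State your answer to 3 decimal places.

13.612

var(L_1) = 4.41, var(L_2) = 33.64, var(L_3) = 3.24, var(L_4) = 36
By independence, var(S) = (-1)²var(L_1) + (1)²var(L_2) + (1)²var(L_3) + (2)²var(L_4)
= (-1)²·4.41 + (1)²·33.64 + (1)²·3.24 + (2)²·36 = 185.29
SD(S) = √185.29 ≈ 13.612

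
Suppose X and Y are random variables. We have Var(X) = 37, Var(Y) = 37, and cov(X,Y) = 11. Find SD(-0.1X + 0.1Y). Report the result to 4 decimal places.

0.7211

Var(-0.1X + 0.1Y) = (-0.1)²·Var(X) + (0.1)²·Var(Y) + 2·(-0.1)·(0.1)·cov(X,Y)
= 0.01·37 + 0.01·37 + -0.02·11 = 0.52
SD(-0.1X + 0.1Y) = √0.52 ≈ 0.7211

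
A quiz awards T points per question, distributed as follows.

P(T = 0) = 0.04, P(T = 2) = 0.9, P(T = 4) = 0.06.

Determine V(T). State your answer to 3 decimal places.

E[T] = (0)(0.04) + (2)(0.9) + (4)(0.06) = 2.04
E[T²] = (0)²(0.04) + (2)²(0.9) + (4)²(0.06) = 4.56
V(T) = E[T²] − (E[T])² = 4.56 − (2.04)² = 0.3984

0.398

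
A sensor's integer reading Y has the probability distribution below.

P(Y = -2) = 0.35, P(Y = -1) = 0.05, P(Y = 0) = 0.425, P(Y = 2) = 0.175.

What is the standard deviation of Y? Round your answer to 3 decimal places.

1.411

E[Y] = (-2)(0.35) + (-1)(0.05) + (0)(0.425) + (2)(0.175) = -0.4
E[Y²] = (-2)²(0.35) + (-1)²(0.05) + (0)²(0.425) + (2)²(0.175) = 2.15
V(Y) = E[Y²] − (E[Y])² = 2.15 − (-0.4)² = 1.99
sd(Y) = √1.99 ≈ 1.411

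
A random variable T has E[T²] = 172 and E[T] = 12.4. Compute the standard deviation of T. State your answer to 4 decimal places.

4.2708

Var(T) = 172 − (12.4)² = 18.24
σ(T) = √18.24 ≈ 4.2708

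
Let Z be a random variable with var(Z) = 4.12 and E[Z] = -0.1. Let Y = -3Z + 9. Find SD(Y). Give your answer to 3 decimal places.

6.089

var(-3Z + 9) = (-3)²·4.12 = 37.08
SD(Y) = √37.08 ≈ 6.089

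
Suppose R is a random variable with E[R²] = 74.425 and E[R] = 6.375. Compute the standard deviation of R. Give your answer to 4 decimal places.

5.8124

var(R) = 74.425 − (6.375)² = 33.784375
σ(R) = √33.784375 ≈ 5.8124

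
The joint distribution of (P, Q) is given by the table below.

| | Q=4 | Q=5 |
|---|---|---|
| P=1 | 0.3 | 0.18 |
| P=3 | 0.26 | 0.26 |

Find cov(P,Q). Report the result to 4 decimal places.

E[P] = 2.04,  E[Q] = 4.44
E[PQ] = 9.12
cov(P,Q) = E[PQ] − E[P]E[Q] = 9.12 − (2.04)(4.44) = 0.0624

0.0624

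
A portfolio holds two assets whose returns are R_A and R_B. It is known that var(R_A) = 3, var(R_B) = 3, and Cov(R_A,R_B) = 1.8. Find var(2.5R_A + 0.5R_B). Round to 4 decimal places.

var(2.5R_A + 0.5R_B) = (2.5)²·var(R_A) + (0.5)²·var(R_B) + 2·(2.5)·(0.5)·Cov(R_A,R_B)
= 6.25·3 + 0.25·3 + 2.5·1.8 = 24

24.0000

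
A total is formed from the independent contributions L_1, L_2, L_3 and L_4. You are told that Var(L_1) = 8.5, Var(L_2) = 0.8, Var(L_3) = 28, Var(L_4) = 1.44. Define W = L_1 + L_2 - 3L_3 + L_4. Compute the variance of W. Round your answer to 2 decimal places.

262.74

By independence, Var(W) = (1)²Var(L_1) + (1)²Var(L_2) + (-3)²Var(L_3) + (1)²Var(L_4)
= (1)²·8.5 + (1)²·0.8 + (-3)²·28 + (1)²·1.44 = 262.74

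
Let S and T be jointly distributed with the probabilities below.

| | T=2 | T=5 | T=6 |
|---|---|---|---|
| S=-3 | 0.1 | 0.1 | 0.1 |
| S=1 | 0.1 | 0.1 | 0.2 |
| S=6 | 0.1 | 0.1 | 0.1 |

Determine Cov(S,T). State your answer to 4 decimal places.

E[S] = 1.3,  E[T] = 4.5
E[ST] = 5.8
Cov(S,T) = E[ST] − E[S]E[T] = 5.8 − (1.3)(4.5) = -0.05

-0.0500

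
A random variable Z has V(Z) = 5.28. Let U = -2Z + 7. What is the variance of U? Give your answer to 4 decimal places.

21.1200

V(-2Z + 7) = (-2)²·V(Z) = 4·5.28 = 21.12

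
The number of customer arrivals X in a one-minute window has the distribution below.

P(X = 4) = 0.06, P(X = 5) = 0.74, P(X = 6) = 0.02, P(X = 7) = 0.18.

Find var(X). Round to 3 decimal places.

0.698

E[X] = (4)(0.06) + (5)(0.74) + (6)(0.02) + (7)(0.18) = 5.32
E[X²] = (4)²(0.06) + (5)²(0.74) + (6)²(0.02) + (7)²(0.18) = 29
var(X) = E[X²] − (E[X])² = 29 − (5.32)² = 0.6976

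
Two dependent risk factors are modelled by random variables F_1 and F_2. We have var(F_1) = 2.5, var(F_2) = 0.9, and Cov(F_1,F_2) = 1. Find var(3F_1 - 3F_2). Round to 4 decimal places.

12.6000

var(3F_1 - 3F_2) = (3)²·var(F_1) + (-3)²·var(F_2) + 2·(3)·(-3)·Cov(F_1,F_2)
= 9·2.5 + 9·0.9 + -18·1 = 12.6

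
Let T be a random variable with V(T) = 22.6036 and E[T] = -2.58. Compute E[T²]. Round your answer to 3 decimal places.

E[T²] = V(T) + (E[T])² = 22.6036 + (-2.58)² = 29.26

29.260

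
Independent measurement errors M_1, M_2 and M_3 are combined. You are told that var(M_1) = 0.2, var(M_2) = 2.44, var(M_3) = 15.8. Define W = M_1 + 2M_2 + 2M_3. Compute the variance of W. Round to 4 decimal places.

73.1600

By independence, var(W) = (1)²var(M_1) + (2)²var(M_2) + (2)²var(M_3)
= (1)²·0.2 + (2)²·2.44 + (2)²·15.8 = 73.16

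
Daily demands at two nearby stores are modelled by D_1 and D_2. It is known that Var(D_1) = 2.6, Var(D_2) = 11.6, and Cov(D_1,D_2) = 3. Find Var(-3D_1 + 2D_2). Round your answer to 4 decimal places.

Var(-3D_1 + 2D_2) = (-3)²·Var(D_1) + (2)²·Var(D_2) + 2·(-3)·(2)·Cov(D_1,D_2)
= 9·2.6 + 4·11.6 + -12·3 = 33.8

33.8000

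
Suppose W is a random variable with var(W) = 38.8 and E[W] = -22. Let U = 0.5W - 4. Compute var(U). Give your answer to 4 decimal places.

var(0.5W - 4) = (0.5)²·var(W) = 0.25·38.8 = 9.7

9.7000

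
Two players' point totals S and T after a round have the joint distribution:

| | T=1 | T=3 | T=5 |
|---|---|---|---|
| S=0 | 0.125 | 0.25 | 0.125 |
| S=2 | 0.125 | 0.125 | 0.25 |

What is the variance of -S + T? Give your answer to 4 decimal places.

E[S] = 1,  E[T] = 3.25,  E[ST] = 3.5
Var(S) = 2 − (1)² = 1;  Var(T) = 13 − (3.25)² = 2.4375
cov(S,T) = 3.5 − (1)(3.25) = 0.25
Var(-S + T) = (-1)²·1 + (1)²·2.4375 + 2·(-1)·(1)·0.25 = 2.9375

2.9375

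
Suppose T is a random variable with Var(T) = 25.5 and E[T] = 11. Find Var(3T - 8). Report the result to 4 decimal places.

Var(3T - 8) = (3)²·Var(T) = 9·25.5 = 229.5

229.5000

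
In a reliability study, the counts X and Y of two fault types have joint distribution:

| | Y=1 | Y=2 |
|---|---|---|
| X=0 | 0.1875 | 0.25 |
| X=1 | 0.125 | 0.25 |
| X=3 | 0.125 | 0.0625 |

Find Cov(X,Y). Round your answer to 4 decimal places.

-0.0898

E[X] = 0.9375,  E[Y] = 1.5625
E[XY] = 1.375
Cov(X,Y) = E[XY] − E[X]E[Y] = 1.375 − (0.9375)(1.5625) = -0.08984375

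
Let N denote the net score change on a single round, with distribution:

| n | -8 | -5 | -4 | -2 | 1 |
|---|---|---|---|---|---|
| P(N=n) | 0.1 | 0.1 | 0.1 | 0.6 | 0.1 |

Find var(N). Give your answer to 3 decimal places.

5.160

E[N] = (-8)(0.1) + (-5)(0.1) + (-4)(0.1) + (-2)(0.6) + (1)(0.1) = -2.8
E[N²] = (-8)²(0.1) + (-5)²(0.1) + (-4)²(0.1) + (-2)²(0.6) + (1)²(0.1) = 13
var(N) = E[N²] − (E[N])² = 13 − (-2.8)² = 5.16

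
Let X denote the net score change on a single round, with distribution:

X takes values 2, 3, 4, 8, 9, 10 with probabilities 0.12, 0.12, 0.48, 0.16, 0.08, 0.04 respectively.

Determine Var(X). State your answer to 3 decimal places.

E[X] = (2)(0.12) + (3)(0.12) + (4)(0.48) + (8)(0.16) + (9)(0.08) + (10)(0.04) = 4.92
E[X²] = (2)²(0.12) + (3)²(0.12) + (4)²(0.48) + (8)²(0.16) + (9)²(0.08) + (10)²(0.04) = 29.96
Var(X) = E[X²] − (E[X])² = 29.96 − (4.92)² = 5.7536

5.754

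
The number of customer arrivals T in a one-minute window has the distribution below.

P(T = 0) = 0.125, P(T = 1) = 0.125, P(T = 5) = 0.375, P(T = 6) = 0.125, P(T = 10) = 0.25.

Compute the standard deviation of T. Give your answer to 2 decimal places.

E[T] = (0)(0.125) + (1)(0.125) + (5)(0.375) + (6)(0.125) + (10)(0.25) = 5.25
E[T²] = (0)²(0.125) + (1)²(0.125) + (5)²(0.375) + (6)²(0.125) + (10)²(0.25) = 39
V(T) = E[T²] − (E[T])² = 39 − (5.25)² = 11.4375
σ(T) = √11.4375 ≈ 3.38

3.38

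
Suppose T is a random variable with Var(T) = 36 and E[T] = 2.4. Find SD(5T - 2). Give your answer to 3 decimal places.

30.000

Var(5T - 2) = (5)²·36 = 900
SD(5T - 2) = √900 ≈ 30.000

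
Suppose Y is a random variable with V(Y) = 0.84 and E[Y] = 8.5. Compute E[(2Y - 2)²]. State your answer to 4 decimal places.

228.3600

E[2Y - 2] = 2·8.5 − 2 = 15
V(2Y - 2) = (2)²·0.84 = 3.36
E[(2Y - 2)²] = V((2Y - 2)) + (E[(2Y - 2)])² = 3.36 + (15)² = 228.36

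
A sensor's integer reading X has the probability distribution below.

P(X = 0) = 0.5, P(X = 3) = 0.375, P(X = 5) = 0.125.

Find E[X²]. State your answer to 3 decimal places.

E[X²] = (0)²(0.5) + (3)²(0.375) + (5)²(0.125) = 6.5

6.500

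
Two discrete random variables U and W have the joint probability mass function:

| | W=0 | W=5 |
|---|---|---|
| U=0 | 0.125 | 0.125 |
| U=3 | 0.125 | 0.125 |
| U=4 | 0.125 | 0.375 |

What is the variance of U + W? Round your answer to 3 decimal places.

10.109

E[U] = 2.75,  E[W] = 3.125,  E[UW] = 9.375
var(U) = 10.25 − (2.75)² = 2.6875;  var(W) = 15.625 − (3.125)² = 5.859375
Cov(U,W) = 9.375 − (2.75)(3.125) = 0.78125
var(U + W) = (1)²·2.6875 + (1)²·5.859375 + 2·(1)·(1)·0.78125 = 10.109375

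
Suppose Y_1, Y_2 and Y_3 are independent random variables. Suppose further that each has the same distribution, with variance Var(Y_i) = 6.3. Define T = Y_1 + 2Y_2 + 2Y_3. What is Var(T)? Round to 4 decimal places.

By independence, Var(T) = (1)²Var(Y_1) + (2)²Var(Y_2) + (2)²Var(Y_3)
= (1)²·6.3 + (2)²·6.3 + (2)²·6.3 = 56.7

56.7000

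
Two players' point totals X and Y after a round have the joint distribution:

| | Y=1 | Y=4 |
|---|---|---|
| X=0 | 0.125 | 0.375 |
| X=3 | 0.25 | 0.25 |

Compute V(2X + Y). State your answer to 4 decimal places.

E[X] = 1.5,  E[Y] = 2.875,  E[XY] = 3.75
V(X) = 4.5 − (1.5)² = 2.25;  V(Y) = 10.375 − (2.875)² = 2.109375
Cov(X,Y) = 3.75 − (1.5)(2.875) = -0.5625
V(2X + Y) = (2)²·2.25 + (1)²·2.109375 + 2·(2)·(1)·-0.5625 = 8.859375

8.8594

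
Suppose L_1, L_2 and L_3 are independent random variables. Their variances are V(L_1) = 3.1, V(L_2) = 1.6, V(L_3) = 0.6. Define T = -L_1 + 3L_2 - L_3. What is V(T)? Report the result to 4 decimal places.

By independence, V(T) = (-1)²V(L_1) + (3)²V(L_2) + (-1)²V(L_3)
= (-1)²·3.1 + (3)²·1.6 + (-1)²·0.6 = 18.1

18.1000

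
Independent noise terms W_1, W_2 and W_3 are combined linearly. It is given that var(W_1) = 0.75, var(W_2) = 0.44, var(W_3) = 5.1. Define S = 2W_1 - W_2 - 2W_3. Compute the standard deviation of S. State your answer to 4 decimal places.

By independence, var(S) = (2)²var(W_1) + (-1)²var(W_2) + (-2)²var(W_3)
= (2)²·0.75 + (-1)²·0.44 + (-2)²·5.1 = 23.84
SD(S) = √23.84 ≈ 4.8826

4.8826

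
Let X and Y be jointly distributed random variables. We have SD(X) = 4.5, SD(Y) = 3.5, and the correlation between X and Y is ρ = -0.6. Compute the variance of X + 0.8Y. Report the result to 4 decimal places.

Var(X) = (4.5)² = 20.25;  Var(Y) = (3.5)² = 12.25
Cov(X,Y) = ρ·SD(X)·SD(Y) = -0.6·4.5·3.5 = -9.45
Var(X + 0.8Y) = (1)²·Var(X) + (0.8)²·Var(Y) + 2·(1)·(0.8)·Cov(X,Y)
= 1·20.25 + 0.64·12.25 + 1.6·-9.45 = 12.97

12.9700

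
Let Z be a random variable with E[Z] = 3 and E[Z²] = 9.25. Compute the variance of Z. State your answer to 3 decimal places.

V(Z) = 9.25 − (3)² = 0.25

0.250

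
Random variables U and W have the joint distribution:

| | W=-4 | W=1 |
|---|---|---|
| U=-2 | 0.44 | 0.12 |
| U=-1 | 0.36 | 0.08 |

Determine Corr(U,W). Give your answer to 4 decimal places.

-0.0403

E[U] = -1.56,  E[W] = -3
E[UW] = 4.64
Cov(U,W) = E[UW] − E[U]E[W] = 4.64 − (-1.56)(-3) = -0.04
Var(U) = 0.2464,  Var(W) = 4
ρ = -0.04 / √(0.2464·4) ≈ -0.0403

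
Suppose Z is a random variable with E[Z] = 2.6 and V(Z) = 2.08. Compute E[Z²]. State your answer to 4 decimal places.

E[Z²] = V(Z) + (E[Z])² = 2.08 + (2.6)² = 8.84

8.8400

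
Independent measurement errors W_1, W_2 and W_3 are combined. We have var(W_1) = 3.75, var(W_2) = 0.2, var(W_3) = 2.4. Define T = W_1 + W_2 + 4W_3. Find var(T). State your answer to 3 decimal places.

By independence, var(T) = (1)²var(W_1) + (1)²var(W_2) + (4)²var(W_3)
= (1)²·3.75 + (1)²·0.2 + (4)²·2.4 = 42.35

42.350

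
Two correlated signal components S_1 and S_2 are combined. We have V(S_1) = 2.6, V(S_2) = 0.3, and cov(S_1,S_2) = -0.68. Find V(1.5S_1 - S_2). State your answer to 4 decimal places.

V(1.5S_1 - S_2) = (1.5)²·V(S_1) + (-1)²·V(S_2) + 2·(1.5)·(-1)·cov(S_1,S_2)
= 2.25·2.6 + 1·0.3 + -3·-0.68 = 8.19

8.1900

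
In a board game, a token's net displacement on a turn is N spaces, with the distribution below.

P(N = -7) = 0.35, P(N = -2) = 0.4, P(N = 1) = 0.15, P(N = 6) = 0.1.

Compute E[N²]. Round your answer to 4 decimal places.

22.5000

E[N²] = (-7)²(0.35) + (-2)²(0.4) + (1)²(0.15) + (6)²(0.1) = 22.5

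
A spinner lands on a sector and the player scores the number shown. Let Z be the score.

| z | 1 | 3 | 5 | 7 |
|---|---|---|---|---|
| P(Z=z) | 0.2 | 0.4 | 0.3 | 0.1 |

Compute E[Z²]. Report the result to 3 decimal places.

16.200

E[Z²] = (1)²(0.2) + (3)²(0.4) + (5)²(0.3) + (7)²(0.1) = 16.2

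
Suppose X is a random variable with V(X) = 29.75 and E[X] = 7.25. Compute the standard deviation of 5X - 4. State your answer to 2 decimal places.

27.27

V(5X - 4) = (5)²·29.75 = 743.75
SD(5X - 4) = √743.75 ≈ 27.27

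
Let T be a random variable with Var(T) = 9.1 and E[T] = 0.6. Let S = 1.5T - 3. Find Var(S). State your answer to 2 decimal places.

Var(1.5T - 3) = (1.5)²·Var(T) = 2.25·9.1 = 20.475

20.48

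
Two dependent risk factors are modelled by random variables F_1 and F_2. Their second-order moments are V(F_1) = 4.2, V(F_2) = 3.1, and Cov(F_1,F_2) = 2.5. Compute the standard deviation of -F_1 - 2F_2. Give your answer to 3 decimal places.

5.158

V(-F_1 - 2F_2) = (-1)²·V(F_1) + (-2)²·V(F_2) + 2·(-1)·(-2)·Cov(F_1,F_2)
= 1·4.2 + 4·3.1 + 4·2.5 = 26.6
sd(-F_1 - 2F_2) = √26.6 ≈ 5.158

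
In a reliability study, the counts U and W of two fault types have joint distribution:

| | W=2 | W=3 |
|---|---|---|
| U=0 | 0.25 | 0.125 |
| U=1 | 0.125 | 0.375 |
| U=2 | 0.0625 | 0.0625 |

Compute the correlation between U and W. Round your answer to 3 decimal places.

E[U] = 0.75,  E[W] = 2.5625
E[UW] = 2
cov(U,W) = E[UW] − E[U]E[W] = 2 − (0.75)(2.5625) = 0.078125
Var(U) = 0.4375,  Var(W) = 0.24609375
ρ = 0.078125 / √(0.4375·0.24609375) ≈ 0.238

0.238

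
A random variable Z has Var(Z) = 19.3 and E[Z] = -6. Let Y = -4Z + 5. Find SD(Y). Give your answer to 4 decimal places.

17.5727

Var(-4Z + 5) = (-4)²·19.3 = 308.8
SD(Y) = √308.8 ≈ 17.5727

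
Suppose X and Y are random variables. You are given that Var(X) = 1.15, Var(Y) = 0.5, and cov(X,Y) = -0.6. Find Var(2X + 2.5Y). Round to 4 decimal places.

1.7250

Var(2X + 2.5Y) = (2)²·Var(X) + (2.5)²·Var(Y) + 2·(2)·(2.5)·cov(X,Y)
= 4·1.15 + 6.25·0.5 + 10·-0.6 = 1.725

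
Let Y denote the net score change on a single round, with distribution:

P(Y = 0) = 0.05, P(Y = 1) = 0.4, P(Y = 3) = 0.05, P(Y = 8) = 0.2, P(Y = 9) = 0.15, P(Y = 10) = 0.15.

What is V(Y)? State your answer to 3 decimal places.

15.800

E[Y] = (0)(0.05) + (1)(0.4) + (3)(0.05) + (8)(0.2) + (9)(0.15) + (10)(0.15) = 5
E[Y²] = (0)²(0.05) + (1)²(0.4) + (3)²(0.05) + (8)²(0.2) + (9)²(0.15) + (10)²(0.15) = 40.8
V(Y) = E[Y²] − (E[Y])² = 40.8 − (5)² = 15.8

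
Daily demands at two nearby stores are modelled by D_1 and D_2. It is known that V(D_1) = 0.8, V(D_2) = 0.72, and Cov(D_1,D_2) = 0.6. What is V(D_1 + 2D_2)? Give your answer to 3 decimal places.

6.080

V(D_1 + 2D_2) = (1)²·V(D_1) + (2)²·V(D_2) + 2·(1)·(2)·Cov(D_1,D_2)
= 1·0.8 + 4·0.72 + 4·0.6 = 6.08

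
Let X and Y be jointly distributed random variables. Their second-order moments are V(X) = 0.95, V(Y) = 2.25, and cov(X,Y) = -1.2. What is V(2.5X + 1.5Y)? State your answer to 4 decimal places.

V(2.5X + 1.5Y) = (2.5)²·V(X) + (1.5)²·V(Y) + 2·(2.5)·(1.5)·cov(X,Y)
= 6.25·0.95 + 2.25·2.25 + 7.5·-1.2 = 2

2.0000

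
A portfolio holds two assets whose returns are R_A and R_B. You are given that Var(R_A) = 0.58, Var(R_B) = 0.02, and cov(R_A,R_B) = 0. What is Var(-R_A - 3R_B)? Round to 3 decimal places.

Var(-R_A - 3R_B) = (-1)²·Var(R_A) + (-3)²·Var(R_B) + 2·(-1)·(-3)·cov(R_A,R_B)
= 1·0.58 + 9·0.02 + 6·0 = 0.76

0.760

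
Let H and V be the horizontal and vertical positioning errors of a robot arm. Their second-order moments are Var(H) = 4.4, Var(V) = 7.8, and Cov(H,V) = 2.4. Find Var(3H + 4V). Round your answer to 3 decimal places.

222.000

Var(3H + 4V) = (3)²·Var(H) + (4)²·Var(V) + 2·(3)·(4)·Cov(H,V)
= 9·4.4 + 16·7.8 + 24·2.4 = 222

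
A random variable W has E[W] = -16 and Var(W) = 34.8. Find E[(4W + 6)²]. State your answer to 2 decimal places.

E[4W + 6] = 4·-16 + 6 = -58
Var(4W + 6) = (4)²·34.8 = 556.8
E[(4W + 6)²] = Var((4W + 6)) + (E[(4W + 6)])² = 556.8 + (-58)² = 3920.8

3920.80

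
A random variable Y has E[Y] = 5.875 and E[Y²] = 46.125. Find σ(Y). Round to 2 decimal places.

Var(Y) = 46.125 − (5.875)² = 11.609375
σ(Y) = √11.609375 ≈ 3.41

3.41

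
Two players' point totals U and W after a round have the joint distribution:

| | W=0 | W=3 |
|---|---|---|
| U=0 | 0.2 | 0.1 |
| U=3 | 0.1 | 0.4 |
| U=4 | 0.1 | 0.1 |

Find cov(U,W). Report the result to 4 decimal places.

E[U] = 2.3,  E[W] = 1.8
E[UW] = 4.8
cov(U,W) = E[UW] − E[U]E[W] = 4.8 − (2.3)(1.8) = 0.66

0.6600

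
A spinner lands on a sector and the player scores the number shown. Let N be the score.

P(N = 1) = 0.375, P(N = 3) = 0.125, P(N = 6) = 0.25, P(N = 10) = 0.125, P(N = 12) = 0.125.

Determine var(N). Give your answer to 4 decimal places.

16.0000

E[N] = (1)(0.375) + (3)(0.125) + (6)(0.25) + (10)(0.125) + (12)(0.125) = 5
E[N²] = (1)²(0.375) + (3)²(0.125) + (6)²(0.25) + (10)²(0.125) + (12)²(0.125) = 41
var(N) = E[N²] − (E[N])² = 41 − (5)² = 16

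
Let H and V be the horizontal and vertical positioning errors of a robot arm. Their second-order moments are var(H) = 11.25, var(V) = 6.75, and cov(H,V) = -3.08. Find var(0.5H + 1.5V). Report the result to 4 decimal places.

13.3800

var(0.5H + 1.5V) = (0.5)²·var(H) + (1.5)²·var(V) + 2·(0.5)·(1.5)·cov(H,V)
= 0.25·11.25 + 2.25·6.75 + 1.5·-3.08 = 13.38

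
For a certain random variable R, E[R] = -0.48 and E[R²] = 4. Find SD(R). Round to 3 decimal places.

1.942

var(R) = 4 − (-0.48)² = 3.7696
SD(R) = √3.7696 ≈ 1.942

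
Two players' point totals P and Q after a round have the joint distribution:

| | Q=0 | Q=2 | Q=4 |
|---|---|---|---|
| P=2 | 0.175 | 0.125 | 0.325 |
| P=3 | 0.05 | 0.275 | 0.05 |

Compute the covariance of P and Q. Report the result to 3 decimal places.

E[P] = 2.375,  E[Q] = 2.3
E[PQ] = 5.35
Cov(P,Q) = E[PQ] − E[P]E[Q] = 5.35 − (2.375)(2.3) = -0.1125

-0.113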